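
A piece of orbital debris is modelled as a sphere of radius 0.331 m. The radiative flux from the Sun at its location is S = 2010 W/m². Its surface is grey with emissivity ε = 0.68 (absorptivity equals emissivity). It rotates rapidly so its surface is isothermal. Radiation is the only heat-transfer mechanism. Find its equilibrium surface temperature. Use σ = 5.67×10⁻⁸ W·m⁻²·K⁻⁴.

T ≈ 307 K

At equilibrium, absorbed power = emitted power.
Absorbing cross-section = πr² = 0.3442 m²; emitting surface = 4πr² = 1.377 m² (ratio 4).
εS·A_cross = εσ·A_surf·T⁴  ⇒  T⁴ = S/(4σ)   (ε cancels).
T⁴ = 2010/(4·5.67×10⁻⁸) = 8.862×10⁹ K⁴.
T = (8.862×10⁹)^(1/4).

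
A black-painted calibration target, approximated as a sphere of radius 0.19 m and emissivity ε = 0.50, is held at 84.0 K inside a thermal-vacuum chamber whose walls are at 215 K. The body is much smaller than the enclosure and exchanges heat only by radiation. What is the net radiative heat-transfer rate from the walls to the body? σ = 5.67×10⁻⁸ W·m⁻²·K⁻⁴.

P_net ≈ 26.8 W

For a small grey body in a large enclosure: P_net = εσA(T_body⁴ − T_wall⁴).
A = 4πr² = 0.4536 m²; T_body⁴ − T_wall⁴ = 4.979×10⁷ − 2.137×10⁹ = -2.087×10⁹ K⁴.
|P_net| = 0.50·5.67×10⁻⁸·0.4536·2.087×10⁹.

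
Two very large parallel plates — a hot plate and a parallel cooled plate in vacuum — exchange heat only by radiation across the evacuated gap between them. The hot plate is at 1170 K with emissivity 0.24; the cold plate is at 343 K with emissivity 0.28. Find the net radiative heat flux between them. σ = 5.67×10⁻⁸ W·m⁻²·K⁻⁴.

For two infinite grey parallel plates, q = σ(T₁⁴ − T₂⁴)/(1/ε₁ + 1/ε₂ − 1).
T₁⁴ − T₂⁴ = 1.874×10¹² − 1.384×10¹⁰ = 1.860×10¹² K⁴.
1/ε₁ + 1/ε₂ − 1 = 4.167 + 3.571 − 1 = 6.738.
q = 5.67×10⁻⁸ × 1.860×10¹² / 6.738.

q ≈ 15700 W/m²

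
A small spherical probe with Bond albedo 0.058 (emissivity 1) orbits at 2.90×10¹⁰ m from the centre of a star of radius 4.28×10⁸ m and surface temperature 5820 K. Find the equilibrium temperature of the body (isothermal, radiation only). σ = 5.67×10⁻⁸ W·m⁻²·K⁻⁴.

T ≈ 493 K

The star's surface emits σT_*⁴; at distance d the flux is S = σT_*⁴(R_*/d)².
S = 5.67×10⁻⁸·(5820)⁴·(4.28×10⁸/2.90×10¹⁰)² = 14170 W/m².
For an isothermal sphere T⁴ = (1−a)S/(4σ) = 5.885×10¹⁰ K⁴.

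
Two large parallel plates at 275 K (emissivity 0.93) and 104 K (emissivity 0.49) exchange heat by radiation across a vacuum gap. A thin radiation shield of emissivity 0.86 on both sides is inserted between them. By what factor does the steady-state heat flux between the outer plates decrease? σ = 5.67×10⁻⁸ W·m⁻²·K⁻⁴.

factor ≈ 1.63

Without shield: q₀ = σΔ(T⁴)/(1/ε₁+1/ε₂−1) with denominator 2.116.
With shield the two gaps are in series; the resistances add: (1/ε₁+1/ε_s−1)+(1/ε_s+1/ε₂−1) = 1.238+2.204 = 3.442.
Heat-flux ratio q₀/q = 3.442/2.116.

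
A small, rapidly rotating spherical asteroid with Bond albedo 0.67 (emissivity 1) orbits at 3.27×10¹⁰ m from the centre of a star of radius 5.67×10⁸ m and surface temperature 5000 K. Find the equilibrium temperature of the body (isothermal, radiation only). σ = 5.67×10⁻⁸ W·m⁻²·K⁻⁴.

The star's surface emits σT_*⁴; at distance d the flux is S = σT_*⁴(R_*/d)².
S = 5.67×10⁻⁸·(5000)⁴·(5.67×10⁸/3.27×10¹⁰)² = 10650 W/m².
For an isothermal sphere T⁴ = (1−a)S/(4σ) = 1.550×10¹⁰ K⁴.

T ≈ 353 K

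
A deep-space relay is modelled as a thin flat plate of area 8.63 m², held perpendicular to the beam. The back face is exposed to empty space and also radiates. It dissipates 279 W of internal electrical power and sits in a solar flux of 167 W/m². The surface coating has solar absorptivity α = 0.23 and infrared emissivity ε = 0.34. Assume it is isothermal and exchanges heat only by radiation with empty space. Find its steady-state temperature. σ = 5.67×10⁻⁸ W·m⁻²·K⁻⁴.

At steady state, absorbed solar power + internal power = radiated power.
Absorbed: α·S·A_cross = 0.23·167·8.630 = 331.5 W (cross-section A).
Total input = 331.5 + 279 = 610.5 W.
Radiated: εσ·A_surf·T⁴ with A_surf = 2A = 17.26 m².
T⁴ = 610.5/(0.34·5.67×10⁻⁸·17.26) = 1.835×10⁹ K⁴.

T ≈ 207 K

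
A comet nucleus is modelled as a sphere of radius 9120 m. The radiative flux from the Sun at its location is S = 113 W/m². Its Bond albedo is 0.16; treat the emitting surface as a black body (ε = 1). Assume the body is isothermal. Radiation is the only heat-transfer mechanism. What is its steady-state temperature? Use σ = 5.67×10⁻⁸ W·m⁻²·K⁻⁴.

T ≈ 143 K

At equilibrium, absorbed power = emitted power.
Absorbing cross-section = πr² = 2.613×10⁸ m²; emitting surface = 4πr² = 1.045×10⁹ m² (ratio 4).
(1−a)S·A_cross = εσ·A_surf·T⁴  ⇒  T⁴ = (1−a)S/(4σ).
T⁴ = 0.840·113/(4·5.67×10⁻⁸) = 4.185×10⁸ K⁴.
T = (4.185×10⁸)^(1/4).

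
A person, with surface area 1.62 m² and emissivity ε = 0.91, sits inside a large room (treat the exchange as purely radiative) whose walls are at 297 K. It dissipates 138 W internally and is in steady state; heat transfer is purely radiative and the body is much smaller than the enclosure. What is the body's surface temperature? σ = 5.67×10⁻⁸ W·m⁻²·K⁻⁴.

For a small grey body in a large enclosure, net radiated power = εσA(T⁴ − T_w⁴).
Steady state: P = εσA(T⁴ − T_w⁴) with A = 1.62 m².
T⁴ = P/(εσA) + T_w⁴ = 138/(0.91·5.67×10⁻⁸·1.620) + (297)⁴
    = 1.651×10⁹ + 7.781×10⁹ = 9.432×10⁹ K⁴.

T ≈ 312 K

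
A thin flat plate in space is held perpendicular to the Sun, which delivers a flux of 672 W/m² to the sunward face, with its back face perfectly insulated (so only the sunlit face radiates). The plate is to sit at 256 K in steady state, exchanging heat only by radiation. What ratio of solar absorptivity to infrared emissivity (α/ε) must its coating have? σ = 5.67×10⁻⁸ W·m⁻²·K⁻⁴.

α/ε ≈ 0.362

Balance: αS·A = εσ·1A·T⁴ ⇒ α/ε = σT⁴/S.
α/ε = 5.67×10⁻⁸·(256)⁴/672 = 5.67×10⁻⁸·4.295×10⁹/672.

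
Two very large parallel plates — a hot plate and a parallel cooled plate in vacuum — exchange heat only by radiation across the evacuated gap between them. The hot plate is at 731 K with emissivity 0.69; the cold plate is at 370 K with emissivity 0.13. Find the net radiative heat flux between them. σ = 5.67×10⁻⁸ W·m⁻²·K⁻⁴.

For two infinite grey parallel plates, q = σ(T₁⁴ − T₂⁴)/(1/ε₁ + 1/ε₂ − 1).
T₁⁴ − T₂⁴ = 2.855×10¹¹ − 1.874×10¹⁰ = 2.668×10¹¹ K⁴.
1/ε₁ + 1/ε₂ − 1 = 1.449 + 7.692 − 1 = 8.142.
q = 5.67×10⁻⁸ × 2.668×10¹¹ / 8.142.

q ≈ 1860 W/m²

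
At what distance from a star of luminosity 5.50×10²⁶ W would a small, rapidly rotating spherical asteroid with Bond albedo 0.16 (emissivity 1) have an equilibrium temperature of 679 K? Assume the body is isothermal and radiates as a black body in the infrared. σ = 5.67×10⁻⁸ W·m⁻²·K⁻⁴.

d ≈ 2.76×10¹⁰ m

For an isothermal black-emitting sphere, (1−a)S·πr² = σ·4πr²·T⁴ ⇒ S = 4σT⁴/(1−a).
S = 4·5.67×10⁻⁸·(679)⁴/0.840 = 57390 W/m².
Flux falls as S = L/(4πd²), so d = √(L/(4πS)) = √(5.50×10²⁶/(4π·57390)).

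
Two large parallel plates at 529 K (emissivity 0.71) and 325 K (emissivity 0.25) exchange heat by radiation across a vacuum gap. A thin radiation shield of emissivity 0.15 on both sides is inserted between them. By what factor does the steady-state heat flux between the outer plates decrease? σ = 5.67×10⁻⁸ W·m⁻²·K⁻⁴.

factor ≈ 3.80

Without shield: q₀ = σΔ(T⁴)/(1/ε₁+1/ε₂−1) with denominator 4.408.
With shield the two gaps are in series; the resistances add: (1/ε₁+1/ε_s−1)+(1/ε_s+1/ε₂−1) = 7.075+9.667 = 16.74.
Heat-flux ratio q₀/q = 16.74/4.408.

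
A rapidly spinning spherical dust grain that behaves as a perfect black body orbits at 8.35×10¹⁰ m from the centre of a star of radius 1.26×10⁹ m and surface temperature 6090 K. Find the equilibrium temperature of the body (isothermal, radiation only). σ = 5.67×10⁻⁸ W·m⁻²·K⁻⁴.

The star's surface emits σT_*⁴; at distance d the flux is S = σT_*⁴(R_*/d)².
S = 5.67×10⁻⁸·(6090)⁴·(1.26×10⁹/8.35×10¹⁰)² = 17760 W/m².
For an isothermal sphere T⁴ = (1−a)S/(4σ) = 7.830×10¹⁰ K⁴.

T ≈ 529 K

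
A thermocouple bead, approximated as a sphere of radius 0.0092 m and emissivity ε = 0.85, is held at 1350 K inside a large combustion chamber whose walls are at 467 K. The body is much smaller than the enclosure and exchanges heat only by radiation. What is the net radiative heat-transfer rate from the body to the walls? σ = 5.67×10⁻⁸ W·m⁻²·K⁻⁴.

P_net ≈ 168 W

For a small grey body in a large enclosure: P_net = εσA(T_body⁴ − T_wall⁴).
A = 4πr² = 0.001064 m²; T_body⁴ − T_wall⁴ = 3.322×10¹² − 4.756×10¹⁰ = 3.274×10¹² K⁴.
|P_net| = 0.85·5.67×10⁻⁸·0.001064·3.274×10¹².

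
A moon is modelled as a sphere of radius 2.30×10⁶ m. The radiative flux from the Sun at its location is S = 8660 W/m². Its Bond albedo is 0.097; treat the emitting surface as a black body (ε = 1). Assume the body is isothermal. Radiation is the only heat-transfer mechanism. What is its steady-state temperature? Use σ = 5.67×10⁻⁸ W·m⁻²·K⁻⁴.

At equilibrium, absorbed power = emitted power.
Absorbing cross-section = πr² = 1.662×10¹³ m²; emitting surface = 4πr² = 6.648×10¹³ m² (ratio 4).
(1−a)S·A_cross = εσ·A_surf·T⁴  ⇒  T⁴ = (1−a)S/(4σ).
T⁴ = 0.903·8660/(4·5.67×10⁻⁸) = 3.448×10¹⁰ K⁴.
T = (3.448×10¹⁰)^(1/4).

T ≈ 431 K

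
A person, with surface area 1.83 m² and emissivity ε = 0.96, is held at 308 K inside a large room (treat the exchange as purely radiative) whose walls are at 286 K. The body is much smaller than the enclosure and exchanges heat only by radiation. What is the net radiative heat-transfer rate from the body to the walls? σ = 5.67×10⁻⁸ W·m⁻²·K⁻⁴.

P_net ≈ 230 W

For a small grey body in a large enclosure: P_net = εσA(T_body⁴ − T_wall⁴).
A = 1.83 m²; T_body⁴ − T_wall⁴ = 8.999×10⁹ − 6.691×10⁹ = 2.309×10⁹ K⁴.
|P_net| = 0.96·5.67×10⁻⁸·1.830·2.309×10⁹.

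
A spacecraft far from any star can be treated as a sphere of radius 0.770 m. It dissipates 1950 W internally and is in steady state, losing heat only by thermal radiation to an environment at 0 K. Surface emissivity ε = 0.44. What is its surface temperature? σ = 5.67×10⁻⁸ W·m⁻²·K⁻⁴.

T ≈ 320 K

Steady state: internal power = radiated power, P = εσA T⁴.
Radiating area A = 4πr² = 7.451 m².
T⁴ = P/(εσA) = 1950/(0.44·5.67×10⁻⁸·7.451) = 1.049×10¹⁰ K⁴.
T = (1.049×10¹⁰)^(1/4).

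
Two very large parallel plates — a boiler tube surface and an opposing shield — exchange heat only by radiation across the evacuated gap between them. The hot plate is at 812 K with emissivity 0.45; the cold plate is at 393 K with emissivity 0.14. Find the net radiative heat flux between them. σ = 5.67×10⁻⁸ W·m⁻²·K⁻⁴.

q ≈ 2790 W/m²

For two infinite grey parallel plates, q = σ(T₁⁴ − T₂⁴)/(1/ε₁ + 1/ε₂ − 1).
T₁⁴ − T₂⁴ = 4.347×10¹¹ − 2.385×10¹⁰ = 4.109×10¹¹ K⁴.
1/ε₁ + 1/ε₂ − 1 = 2.222 + 7.143 − 1 = 8.365.
q = 5.67×10⁻⁸ × 4.109×10¹¹ / 8.365.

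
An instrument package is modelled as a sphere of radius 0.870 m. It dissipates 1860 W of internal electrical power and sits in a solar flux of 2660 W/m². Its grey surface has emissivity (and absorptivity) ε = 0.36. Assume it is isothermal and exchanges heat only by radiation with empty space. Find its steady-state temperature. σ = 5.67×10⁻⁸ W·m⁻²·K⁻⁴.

T ≈ 382 K

At steady state, absorbed solar power + internal power = radiated power.
Absorbed: α·S·A_cross = 0.36·2660·2.378 = 2277 W (cross-section πr²).
Total input = 2277 + 1860 = 4137 W.
Radiated: εσ·A_surf·T⁴ with A_surf = 4πr² = 9.511 m².
T⁴ = 4137/(0.36·5.67×10⁻⁸·9.511) = 2.131×10¹⁰ K⁴.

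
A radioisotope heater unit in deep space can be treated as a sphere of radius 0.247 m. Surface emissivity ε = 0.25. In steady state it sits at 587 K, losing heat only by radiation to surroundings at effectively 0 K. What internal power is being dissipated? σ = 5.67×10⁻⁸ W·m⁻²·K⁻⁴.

P ≈ 1290 W

Steady state: P = εσA T⁴.
A = 4πr² = 0.7667 m²; T⁴ = (587)⁴ = 1.187×10¹¹ K⁴.
P = 0.25 × 5.67×10⁻⁸ × 0.7667 × 1.187×10¹¹.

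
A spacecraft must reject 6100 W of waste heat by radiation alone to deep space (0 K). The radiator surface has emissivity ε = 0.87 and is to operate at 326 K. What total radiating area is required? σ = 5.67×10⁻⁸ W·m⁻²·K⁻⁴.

P = εσA T⁴ ⇒ A = P/(εσT⁴).
T⁴ = 1.129×10¹⁰ K⁴.
A = 6100/(0.87 × 5.67×10⁻⁸ × 1.129×10¹⁰).

A ≈ 10.9 m²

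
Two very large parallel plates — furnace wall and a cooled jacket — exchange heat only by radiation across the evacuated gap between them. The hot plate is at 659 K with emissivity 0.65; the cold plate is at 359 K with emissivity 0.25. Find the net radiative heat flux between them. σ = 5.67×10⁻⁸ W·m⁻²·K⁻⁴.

For two infinite grey parallel plates, q = σ(T₁⁴ − T₂⁴)/(1/ε₁ + 1/ε₂ − 1).
T₁⁴ − T₂⁴ = 1.886×10¹¹ − 1.661×10¹⁰ = 1.720×10¹¹ K⁴.
1/ε₁ + 1/ε₂ − 1 = 1.538 + 4.000 − 1 = 4.538.
q = 5.67×10⁻⁸ × 1.720×10¹¹ / 4.538.

q ≈ 2150 W/m²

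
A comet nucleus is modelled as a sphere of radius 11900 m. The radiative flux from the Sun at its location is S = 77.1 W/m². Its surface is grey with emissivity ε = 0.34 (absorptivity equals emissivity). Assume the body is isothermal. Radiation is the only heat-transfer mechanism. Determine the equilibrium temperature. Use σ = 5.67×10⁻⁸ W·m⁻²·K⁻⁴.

T ≈ 136 K

At equilibrium, absorbed power = emitted power.
Absorbing cross-section = πr² = 4.449×10⁸ m²; emitting surface = 4πr² = 1.780×10⁹ m² (ratio 4).
εS·A_cross = εσ·A_surf·T⁴  ⇒  T⁴ = S/(4σ)   (ε cancels).
T⁴ = 77.1/(4·5.67×10⁻⁸) = 3.399×10⁸ K⁴.
T = (3.399×10⁸)^(1/4).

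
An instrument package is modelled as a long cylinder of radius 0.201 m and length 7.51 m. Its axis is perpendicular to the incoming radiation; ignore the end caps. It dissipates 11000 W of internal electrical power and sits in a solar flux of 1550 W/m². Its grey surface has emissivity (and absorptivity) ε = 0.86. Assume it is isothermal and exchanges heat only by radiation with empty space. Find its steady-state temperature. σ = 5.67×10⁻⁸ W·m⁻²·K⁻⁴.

T ≈ 425 K

At steady state, absorbed solar power + internal power = radiated power.
Absorbed: α·S·A_cross = 0.86·1550·3.019 = 4024 W (cross-section 2rL).
Total input = 4024 + 11000 = 15020 W.
Radiated: εσ·A_surf·T⁴ with A_surf = 2πrL = 9.485 m².
T⁴ = 15020/(0.86·5.67×10⁻⁸·9.485) = 3.249×10¹⁰ K⁴.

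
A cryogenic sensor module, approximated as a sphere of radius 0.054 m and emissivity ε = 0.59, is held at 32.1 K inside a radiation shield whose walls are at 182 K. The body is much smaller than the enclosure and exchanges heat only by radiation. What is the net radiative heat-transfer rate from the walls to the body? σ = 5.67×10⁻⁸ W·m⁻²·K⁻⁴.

For a small grey body in a large enclosure: P_net = εσA(T_body⁴ − T_wall⁴).
A = 4πr² = 0.03664 m²; T_body⁴ − T_wall⁴ = 1.062×10⁶ − 1.097×10⁹ = -1.096×10⁹ K⁴.
|P_net| = 0.59·5.67×10⁻⁸·0.03664·1.096×10⁹.

P_net ≈ 1.34 W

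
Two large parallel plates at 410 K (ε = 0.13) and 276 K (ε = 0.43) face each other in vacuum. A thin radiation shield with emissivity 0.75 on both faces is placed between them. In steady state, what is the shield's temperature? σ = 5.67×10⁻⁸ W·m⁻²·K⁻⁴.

T_s ≈ 327 K

In steady state the net flux on the hot side equals that on the cold side.
σ(T₁⁴−T_s⁴)/D₁ = σ(T_s⁴−T₂⁴)/D₂, with D₁ = 1/ε₁+1/ε_s−1 = 8.026, D₂ = 1/ε_s+1/ε₂−1 = 2.659.
Solve for T_s⁴: T_s⁴ = (D₂·T₁⁴ + D₁·T₂⁴)/(D₁+D₂) = 1.139×10¹⁰ K⁴.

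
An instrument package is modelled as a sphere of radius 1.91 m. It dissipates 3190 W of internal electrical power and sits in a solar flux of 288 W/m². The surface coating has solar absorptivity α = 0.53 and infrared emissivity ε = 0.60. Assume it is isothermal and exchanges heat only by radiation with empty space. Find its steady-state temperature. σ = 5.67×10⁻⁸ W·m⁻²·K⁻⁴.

At steady state, absorbed solar power + internal power = radiated power.
Absorbed: α·S·A_cross = 0.53·288·11.46 = 1749 W (cross-section πr²).
Total input = 1749 + 3190 = 4939 W.
Radiated: εσ·A_surf·T⁴ with A_surf = 4πr² = 45.84 m².
T⁴ = 4939/(0.60·5.67×10⁻⁸·45.84) = 3.167×10⁹ K⁴.

T ≈ 237 K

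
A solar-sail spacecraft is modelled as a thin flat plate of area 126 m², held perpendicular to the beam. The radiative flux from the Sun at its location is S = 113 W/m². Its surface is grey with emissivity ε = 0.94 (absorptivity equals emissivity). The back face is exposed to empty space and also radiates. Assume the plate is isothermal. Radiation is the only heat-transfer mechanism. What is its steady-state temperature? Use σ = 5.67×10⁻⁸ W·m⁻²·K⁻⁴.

At equilibrium, absorbed power = emitted power.
Absorbing cross-section = A = 126.0 m²; emitting surface = 2A = 252.0 m² (ratio 2).
εS·A_cross = εσ·A_surf·T⁴  ⇒  T⁴ = S/(2σ)   (ε cancels).
T⁴ = 113/(2·5.67×10⁻⁸) = 9.965×10⁸ K⁴.
T = (9.965×10⁸)^(1/4).

T ≈ 178 K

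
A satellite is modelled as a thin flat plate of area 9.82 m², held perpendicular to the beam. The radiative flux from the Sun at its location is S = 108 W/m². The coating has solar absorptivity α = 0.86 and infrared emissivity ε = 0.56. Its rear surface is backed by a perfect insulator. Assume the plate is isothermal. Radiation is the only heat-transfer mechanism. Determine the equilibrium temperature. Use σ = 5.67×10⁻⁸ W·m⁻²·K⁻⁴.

T ≈ 233 K

At equilibrium, absorbed power = emitted power.
Absorbing cross-section = A = 9.820 m²; emitting surface = A = 9.820 m² (ratio 1).
αS·A_cross = εσ·A_surf·T⁴  ⇒  T⁴ = αS/(ε·1σ).
T⁴ = 0.860·108/(0.56·1·5.67×10⁻⁸) = 2.925×10⁹ K⁴.
T = (2.925×10⁹)^(1/4).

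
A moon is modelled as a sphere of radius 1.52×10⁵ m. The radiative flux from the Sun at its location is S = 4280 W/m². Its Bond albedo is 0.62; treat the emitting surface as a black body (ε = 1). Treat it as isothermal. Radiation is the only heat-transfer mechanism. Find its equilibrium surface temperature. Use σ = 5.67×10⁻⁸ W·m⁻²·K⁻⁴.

T ≈ 291 K

At equilibrium, absorbed power = emitted power.
Absorbing cross-section = πr² = 7.258×10¹⁰ m²; emitting surface = 4πr² = 2.903×10¹¹ m² (ratio 4).
(1−a)S·A_cross = εσ·A_surf·T⁴  ⇒  T⁴ = (1−a)S/(4σ).
T⁴ = 0.380·4280/(4·5.67×10⁻⁸) = 7.171×10⁹ K⁴.
T = (7.171×10⁹)^(1/4).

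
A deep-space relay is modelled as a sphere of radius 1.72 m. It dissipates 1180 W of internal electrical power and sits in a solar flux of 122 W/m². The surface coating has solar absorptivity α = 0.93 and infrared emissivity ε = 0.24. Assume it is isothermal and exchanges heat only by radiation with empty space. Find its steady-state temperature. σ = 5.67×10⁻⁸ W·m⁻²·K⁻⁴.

At steady state, absorbed solar power + internal power = radiated power.
Absorbed: α·S·A_cross = 0.93·122·9.294 = 1055 W (cross-section πr²).
Total input = 1055 + 1180 = 2235 W.
Radiated: εσ·A_surf·T⁴ with A_surf = 4πr² = 37.18 m².
T⁴ = 2235/(0.24·5.67×10⁻⁸·37.18) = 4.417×10⁹ K⁴.

T ≈ 258 K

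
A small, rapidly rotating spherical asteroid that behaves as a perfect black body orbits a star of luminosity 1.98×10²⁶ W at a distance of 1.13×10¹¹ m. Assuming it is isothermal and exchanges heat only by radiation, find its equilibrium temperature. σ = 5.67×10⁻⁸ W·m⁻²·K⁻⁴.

First find the stellar flux at distance d: S = L/(4πd²) = 1.98×10²⁶/(4π·(1.13×10¹¹)²) = 1234 W/m².
For an isothermal sphere, absorbed (1−a)S·πr² = emitted σ·4πr²·T⁴, so T⁴ = (1−a)S/(4σ).
T⁴ = 1.00·1234/(4·5.67×10⁻⁸) = 5.441×10⁹ K⁴.

T ≈ 272 K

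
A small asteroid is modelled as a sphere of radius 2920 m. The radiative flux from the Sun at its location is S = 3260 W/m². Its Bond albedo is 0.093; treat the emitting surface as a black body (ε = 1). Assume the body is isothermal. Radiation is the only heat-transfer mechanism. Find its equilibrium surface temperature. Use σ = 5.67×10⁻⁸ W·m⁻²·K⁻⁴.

At equilibrium, absorbed power = emitted power.
Absorbing cross-section = πr² = 2.679×10⁷ m²; emitting surface = 4πr² = 1.071×10⁸ m² (ratio 4).
(1−a)S·A_cross = εσ·A_surf·T⁴  ⇒  T⁴ = (1−a)S/(4σ).
T⁴ = 0.907·3260/(4·5.67×10⁻⁸) = 1.304×10¹⁰ K⁴.
T = (1.304×10¹⁰)^(1/4).

T ≈ 338 K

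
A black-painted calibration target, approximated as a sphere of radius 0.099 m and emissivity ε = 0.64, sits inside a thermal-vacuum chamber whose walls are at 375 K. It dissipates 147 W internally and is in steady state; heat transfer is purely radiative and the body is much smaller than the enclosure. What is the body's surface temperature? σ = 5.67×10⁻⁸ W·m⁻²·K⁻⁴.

T ≈ 479 K

For a small grey body in a large enclosure, net radiated power = εσA(T⁴ − T_w⁴).
Steady state: P = εσA(T⁴ − T_w⁴) with A = 4πr² = 0.1232 m².
T⁴ = P/(εσA) + T_w⁴ = 147/(0.64·5.67×10⁻⁸·0.1232) + (375)⁴
    = 3.289×10¹⁰ + 1.978×10¹⁰ = 5.267×10¹⁰ K⁴.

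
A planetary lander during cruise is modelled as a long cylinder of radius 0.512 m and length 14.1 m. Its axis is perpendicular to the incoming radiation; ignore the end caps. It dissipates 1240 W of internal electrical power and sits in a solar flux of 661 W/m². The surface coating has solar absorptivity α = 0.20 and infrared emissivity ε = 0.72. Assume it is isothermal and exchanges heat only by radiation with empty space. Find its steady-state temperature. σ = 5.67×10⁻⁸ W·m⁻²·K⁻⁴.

T ≈ 203 K

At steady state, absorbed solar power + internal power = radiated power.
Absorbed: α·S·A_cross = 0.20·661·14.44 = 1909 W (cross-section 2rL).
Total input = 1909 + 1240 = 3149 W.
Radiated: εσ·A_surf·T⁴ with A_surf = 2πrL = 45.36 m².
T⁴ = 3149/(0.72·5.67×10⁻⁸·45.36) = 1.700×10⁹ K⁴.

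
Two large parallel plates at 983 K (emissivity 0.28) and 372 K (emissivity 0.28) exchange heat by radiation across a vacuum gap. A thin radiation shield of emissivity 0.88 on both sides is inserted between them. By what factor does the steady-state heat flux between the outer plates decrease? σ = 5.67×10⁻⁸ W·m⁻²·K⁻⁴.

factor ≈ 1.21

Without shield: q₀ = σΔ(T⁴)/(1/ε₁+1/ε₂−1) with denominator 6.143.
With shield the two gaps are in series; the resistances add: (1/ε₁+1/ε_s−1)+(1/ε_s+1/ε₂−1) = 3.708+3.708 = 7.416.
Heat-flux ratio q₀/q = 7.416/6.143.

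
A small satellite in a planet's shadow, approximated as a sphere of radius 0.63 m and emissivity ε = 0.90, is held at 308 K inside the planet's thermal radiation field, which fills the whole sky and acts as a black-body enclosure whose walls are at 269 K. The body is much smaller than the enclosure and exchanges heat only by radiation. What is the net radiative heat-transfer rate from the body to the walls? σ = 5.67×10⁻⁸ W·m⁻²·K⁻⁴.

For a small grey body in a large enclosure: P_net = εσA(T_body⁴ − T_wall⁴).
A = 4πr² = 4.988 m²; T_body⁴ − T_wall⁴ = 8.999×10⁹ − 5.236×10⁹ = 3.763×10⁹ K⁴.
|P_net| = 0.90·5.67×10⁻⁸·4.988·3.763×10⁹.

P_net ≈ 958 W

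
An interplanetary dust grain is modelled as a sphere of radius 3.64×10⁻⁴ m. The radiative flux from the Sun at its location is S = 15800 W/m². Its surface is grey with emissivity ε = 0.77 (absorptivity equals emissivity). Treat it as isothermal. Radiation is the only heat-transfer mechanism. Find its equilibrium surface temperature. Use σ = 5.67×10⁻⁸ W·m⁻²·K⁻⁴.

T ≈ 514 K

At equilibrium, absorbed power = emitted power.
Absorbing cross-section = πr² = 4.162×10⁻⁷ m²; emitting surface = 4πr² = 1.665×10⁻⁶ m² (ratio 4).
εS·A_cross = εσ·A_surf·T⁴  ⇒  T⁴ = S/(4σ)   (ε cancels).
T⁴ = 15800/(4·5.67×10⁻⁸) = 6.966×10¹⁰ K⁴.
T = (6.966×10¹⁰)^(1/4).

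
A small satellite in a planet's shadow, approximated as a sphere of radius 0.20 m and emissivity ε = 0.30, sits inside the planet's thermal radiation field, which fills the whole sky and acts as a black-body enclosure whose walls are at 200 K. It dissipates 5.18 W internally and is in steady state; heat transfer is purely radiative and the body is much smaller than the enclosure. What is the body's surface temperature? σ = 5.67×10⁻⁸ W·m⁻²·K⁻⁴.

T ≈ 217 K

For a small grey body in a large enclosure, net radiated power = εσA(T⁴ − T_w⁴).
Steady state: P = εσA(T⁴ − T_w⁴) with A = 4πr² = 0.5027 m².
T⁴ = P/(εσA) + T_w⁴ = 5.18/(0.30·5.67×10⁻⁸·0.5027) + (200)⁴
    = 6.058×10⁸ + 1.600×10⁹ = 2.206×10⁹ K⁴.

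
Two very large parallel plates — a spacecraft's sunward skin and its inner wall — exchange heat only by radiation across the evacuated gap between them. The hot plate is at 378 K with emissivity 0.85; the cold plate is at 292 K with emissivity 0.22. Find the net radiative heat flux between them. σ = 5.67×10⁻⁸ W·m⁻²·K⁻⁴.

For two infinite grey parallel plates, q = σ(T₁⁴ − T₂⁴)/(1/ε₁ + 1/ε₂ − 1).
T₁⁴ − T₂⁴ = 2.042×10¹⁰ − 7.270×10⁹ = 1.315×10¹⁰ K⁴.
1/ε₁ + 1/ε₂ − 1 = 1.176 + 4.545 − 1 = 4.722.
q = 5.67×10⁻⁸ × 1.315×10¹⁰ / 4.722.

q ≈ 158 W/m²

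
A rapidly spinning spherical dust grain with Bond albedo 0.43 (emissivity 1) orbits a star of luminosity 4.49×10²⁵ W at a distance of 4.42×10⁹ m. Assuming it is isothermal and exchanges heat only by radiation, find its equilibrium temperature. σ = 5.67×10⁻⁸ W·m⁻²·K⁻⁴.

First find the stellar flux at distance d: S = L/(4πd²) = 4.49×10²⁵/(4π·(4.42×10⁹)²) = 1.829×10⁵ W/m².
For an isothermal sphere, absorbed (1−a)S·πr² = emitted σ·4πr²·T⁴, so T⁴ = (1−a)S/(4σ).
T⁴ = 0.570·1.829×10⁵/(4·5.67×10⁻⁸) = 4.596×10¹¹ K⁴.

T ≈ 823 K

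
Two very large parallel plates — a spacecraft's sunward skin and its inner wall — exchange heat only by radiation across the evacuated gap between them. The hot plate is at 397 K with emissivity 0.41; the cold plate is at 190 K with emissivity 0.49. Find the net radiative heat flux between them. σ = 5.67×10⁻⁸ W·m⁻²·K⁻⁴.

q ≈ 384 W/m²

For two infinite grey parallel plates, q = σ(T₁⁴ − T₂⁴)/(1/ε₁ + 1/ε₂ − 1).
T₁⁴ − T₂⁴ = 2.484×10¹⁰ − 1.303×10⁹ = 2.354×10¹⁰ K⁴.
1/ε₁ + 1/ε₂ − 1 = 2.439 + 2.041 − 1 = 3.480.
q = 5.67×10⁻⁸ × 2.354×10¹⁰ / 3.480.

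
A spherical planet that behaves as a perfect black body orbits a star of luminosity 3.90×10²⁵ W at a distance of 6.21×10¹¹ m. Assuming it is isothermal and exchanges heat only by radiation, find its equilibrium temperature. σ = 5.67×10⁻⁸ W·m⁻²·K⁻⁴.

First find the stellar flux at distance d: S = L/(4πd²) = 3.90×10²⁵/(4π·(6.21×10¹¹)²) = 8.048 W/m².
For an isothermal sphere, absorbed (1−a)S·πr² = emitted σ·4πr²·T⁴, so T⁴ = (1−a)S/(4σ).
T⁴ = 1.00·8.048/(4·5.67×10⁻⁸) = 3.548×10⁷ K⁴.

T ≈ 77.2 K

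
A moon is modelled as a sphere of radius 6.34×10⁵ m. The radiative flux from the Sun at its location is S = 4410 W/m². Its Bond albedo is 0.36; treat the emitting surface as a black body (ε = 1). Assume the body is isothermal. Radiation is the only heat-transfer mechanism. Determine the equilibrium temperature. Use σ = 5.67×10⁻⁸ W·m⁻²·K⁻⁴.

T ≈ 334 K

At equilibrium, absorbed power = emitted power.
Absorbing cross-section = πr² = 1.263×10¹² m²; emitting surface = 4πr² = 5.051×10¹² m² (ratio 4).
(1−a)S·A_cross = εσ·A_surf·T⁴  ⇒  T⁴ = (1−a)S/(4σ).
T⁴ = 0.640·4410/(4·5.67×10⁻⁸) = 1.244×10¹⁰ K⁴.
T = (1.244×10¹⁰)^(1/4).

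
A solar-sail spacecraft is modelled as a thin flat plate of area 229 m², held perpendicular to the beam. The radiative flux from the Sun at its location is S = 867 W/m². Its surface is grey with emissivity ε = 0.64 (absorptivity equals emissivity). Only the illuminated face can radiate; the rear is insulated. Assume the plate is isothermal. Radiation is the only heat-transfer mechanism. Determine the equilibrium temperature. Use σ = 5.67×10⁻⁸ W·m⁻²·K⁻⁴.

T ≈ 352 K

At equilibrium, absorbed power = emitted power.
Absorbing cross-section = A = 229.0 m²; emitting surface = A = 229.0 m² (ratio 1).
εS·A_cross = εσ·A_surf·T⁴  ⇒  T⁴ = S/(1σ)   (ε cancels).
T⁴ = 867/(1·5.67×10⁻⁸) = 1.529×10¹⁰ K⁴.
T = (1.529×10¹⁰)^(1/4).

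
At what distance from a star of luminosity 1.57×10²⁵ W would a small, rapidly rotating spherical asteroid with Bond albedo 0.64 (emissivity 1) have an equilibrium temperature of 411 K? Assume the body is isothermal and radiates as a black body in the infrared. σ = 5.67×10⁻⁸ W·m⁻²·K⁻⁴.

For an isothermal black-emitting sphere, (1−a)S·πr² = σ·4πr²·T⁴ ⇒ S = 4σT⁴/(1−a).
S = 4·5.67×10⁻⁸·(411)⁴/0.360 = 17980 W/m².
Flux falls as S = L/(4πd²), so d = √(L/(4πS)) = √(1.57×10²⁵/(4π·17980)).

d ≈ 8.34×10⁹ m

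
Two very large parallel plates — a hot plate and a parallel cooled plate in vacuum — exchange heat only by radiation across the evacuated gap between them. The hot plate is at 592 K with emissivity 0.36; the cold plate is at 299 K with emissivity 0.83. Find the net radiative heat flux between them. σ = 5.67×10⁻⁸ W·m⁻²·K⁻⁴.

q ≈ 2180 W/m²

For two infinite grey parallel plates, q = σ(T₁⁴ − T₂⁴)/(1/ε₁ + 1/ε₂ − 1).
T₁⁴ − T₂⁴ = 1.228×10¹¹ − 7.993×10⁹ = 1.148×10¹¹ K⁴.
1/ε₁ + 1/ε₂ − 1 = 2.778 + 1.205 − 1 = 2.983.
q = 5.67×10⁻⁸ × 1.148×10¹¹ / 2.983.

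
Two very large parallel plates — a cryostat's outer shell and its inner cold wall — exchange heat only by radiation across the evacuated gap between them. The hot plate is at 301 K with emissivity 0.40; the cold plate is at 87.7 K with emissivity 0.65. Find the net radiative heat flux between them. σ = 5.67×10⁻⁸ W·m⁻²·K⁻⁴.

q ≈ 152 W/m²

For two infinite grey parallel plates, q = σ(T₁⁴ − T₂⁴)/(1/ε₁ + 1/ε₂ − 1).
T₁⁴ − T₂⁴ = 8.209×10⁹ − 5.916×10⁷ = 8.149×10⁹ K⁴.
1/ε₁ + 1/ε₂ − 1 = 2.500 + 1.538 − 1 = 3.038.
q = 5.67×10⁻⁸ × 8.149×10⁹ / 3.038.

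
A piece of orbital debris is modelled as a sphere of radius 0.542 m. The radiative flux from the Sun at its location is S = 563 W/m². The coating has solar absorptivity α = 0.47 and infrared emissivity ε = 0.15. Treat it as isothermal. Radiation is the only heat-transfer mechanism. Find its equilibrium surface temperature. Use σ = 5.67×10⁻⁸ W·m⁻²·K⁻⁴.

At equilibrium, absorbed power = emitted power.
Absorbing cross-section = πr² = 0.9229 m²; emitting surface = 4πr² = 3.692 m² (ratio 4).
αS·A_cross = εσ·A_surf·T⁴  ⇒  T⁴ = αS/(ε·4σ).
T⁴ = 0.470·563/(0.15·4·5.67×10⁻⁸) = 7.778×10⁹ K⁴.
T = (7.778×10⁹)^(1/4).

T ≈ 297 K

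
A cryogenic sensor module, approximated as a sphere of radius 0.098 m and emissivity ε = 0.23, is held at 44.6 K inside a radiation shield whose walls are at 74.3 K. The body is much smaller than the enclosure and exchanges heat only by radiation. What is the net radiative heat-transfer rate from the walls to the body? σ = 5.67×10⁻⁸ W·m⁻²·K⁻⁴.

For a small grey body in a large enclosure: P_net = εσA(T_body⁴ − T_wall⁴).
A = 4πr² = 0.1207 m²; T_body⁴ − T_wall⁴ = 3.957×10⁶ − 3.048×10⁷ = -2.652×10⁷ K⁴.
|P_net| = 0.23·5.67×10⁻⁸·0.1207·2.652×10⁷.

P_net ≈ 0.0417 W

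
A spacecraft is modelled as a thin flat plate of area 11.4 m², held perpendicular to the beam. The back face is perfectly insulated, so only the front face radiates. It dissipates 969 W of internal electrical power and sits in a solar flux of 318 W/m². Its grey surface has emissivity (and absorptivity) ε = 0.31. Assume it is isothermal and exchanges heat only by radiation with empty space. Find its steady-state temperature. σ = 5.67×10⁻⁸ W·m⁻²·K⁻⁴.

T ≈ 320 K

At steady state, absorbed solar power + internal power = radiated power.
Absorbed: α·S·A_cross = 0.31·318·11.40 = 1124 W (cross-section A).
Total input = 1124 + 969 = 2093 W.
Radiated: εσ·A_surf·T⁴ with A_surf = A = 11.40 m².
T⁴ = 2093/(0.31·5.67×10⁻⁸·11.40) = 1.044×10¹⁰ K⁴.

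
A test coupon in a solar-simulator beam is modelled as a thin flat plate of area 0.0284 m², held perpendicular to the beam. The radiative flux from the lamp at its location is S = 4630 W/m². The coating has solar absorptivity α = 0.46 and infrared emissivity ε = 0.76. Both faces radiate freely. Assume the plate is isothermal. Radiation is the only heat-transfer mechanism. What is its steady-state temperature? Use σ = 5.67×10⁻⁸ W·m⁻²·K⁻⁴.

At equilibrium, absorbed power = emitted power.
Absorbing cross-section = A = 0.02840 m²; emitting surface = 2A = 0.05680 m² (ratio 2).
αS·A_cross = εσ·A_surf·T⁴  ⇒  T⁴ = αS/(ε·2σ).
T⁴ = 0.460·4630/(0.76·2·5.67×10⁻⁸) = 2.471×10¹⁰ K⁴.
T = (2.471×10¹⁰)^(1/4).

T ≈ 396 K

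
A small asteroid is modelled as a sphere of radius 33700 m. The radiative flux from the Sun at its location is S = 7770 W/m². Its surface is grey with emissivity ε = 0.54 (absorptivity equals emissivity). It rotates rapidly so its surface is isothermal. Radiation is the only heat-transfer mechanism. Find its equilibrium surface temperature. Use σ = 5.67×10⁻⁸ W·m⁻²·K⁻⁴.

T ≈ 430 K

At equilibrium, absorbed power = emitted power.
Absorbing cross-section = πr² = 3.568×10⁹ m²; emitting surface = 4πr² = 1.427×10¹⁰ m² (ratio 4).
εS·A_cross = εσ·A_surf·T⁴  ⇒  T⁴ = S/(4σ)   (ε cancels).
T⁴ = 7770/(4·5.67×10⁻⁸) = 3.426×10¹⁰ K⁴.
T = (3.426×10¹⁰)^(1/4).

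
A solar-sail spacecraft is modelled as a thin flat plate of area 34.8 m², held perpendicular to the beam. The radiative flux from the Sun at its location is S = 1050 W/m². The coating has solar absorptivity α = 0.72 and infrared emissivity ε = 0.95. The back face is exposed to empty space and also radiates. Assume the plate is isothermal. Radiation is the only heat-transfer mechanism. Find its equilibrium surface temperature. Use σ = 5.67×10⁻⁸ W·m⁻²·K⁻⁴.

T ≈ 289 K

At equilibrium, absorbed power = emitted power.
Absorbing cross-section = A = 34.80 m²; emitting surface = 2A = 69.60 m² (ratio 2).
αS·A_cross = εσ·A_surf·T⁴  ⇒  T⁴ = αS/(ε·2σ).
T⁴ = 0.720·1050/(0.95·2·5.67×10⁻⁸) = 7.018×10⁹ K⁴.
T = (7.018×10⁹)^(1/4).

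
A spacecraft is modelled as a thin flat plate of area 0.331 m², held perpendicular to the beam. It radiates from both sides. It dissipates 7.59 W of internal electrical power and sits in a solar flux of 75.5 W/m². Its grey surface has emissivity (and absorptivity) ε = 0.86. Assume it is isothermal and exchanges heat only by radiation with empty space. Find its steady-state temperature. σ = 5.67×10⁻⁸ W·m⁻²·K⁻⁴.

T ≈ 173 K

At steady state, absorbed solar power + internal power = radiated power.
Absorbed: α·S·A_cross = 0.86·75.5·0.3310 = 21.49 W (cross-section A).
Total input = 21.49 + 7.59 = 29.08 W.
Radiated: εσ·A_surf·T⁴ with A_surf = 2A = 0.6620 m².
T⁴ = 29.08/(0.86·5.67×10⁻⁸·0.6620) = 9.009×10⁸ K⁴.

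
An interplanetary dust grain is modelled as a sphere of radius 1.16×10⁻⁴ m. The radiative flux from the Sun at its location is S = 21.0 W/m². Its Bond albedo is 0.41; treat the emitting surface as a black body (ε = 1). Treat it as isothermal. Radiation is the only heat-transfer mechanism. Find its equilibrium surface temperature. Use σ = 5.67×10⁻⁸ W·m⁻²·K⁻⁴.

T ≈ 86.0 K

At equilibrium, absorbed power = emitted power.
Absorbing cross-section = πr² = 4.227×10⁻⁸ m²; emitting surface = 4πr² = 1.691×10⁻⁷ m² (ratio 4).
(1−a)S·A_cross = εσ·A_surf·T⁴  ⇒  T⁴ = (1−a)S/(4σ).
T⁴ = 0.590·21.0/(4·5.67×10⁻⁸) = 5.463×10⁷ K⁴.
T = (5.463×10⁷)^(1/4).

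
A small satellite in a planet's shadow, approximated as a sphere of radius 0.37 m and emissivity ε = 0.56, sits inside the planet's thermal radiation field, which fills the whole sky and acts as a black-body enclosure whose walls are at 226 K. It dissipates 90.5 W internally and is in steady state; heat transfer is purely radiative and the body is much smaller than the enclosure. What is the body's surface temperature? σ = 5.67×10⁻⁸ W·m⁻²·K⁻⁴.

For a small grey body in a large enclosure, net radiated power = εσA(T⁴ − T_w⁴).
Steady state: P = εσA(T⁴ − T_w⁴) with A = 4πr² = 1.720 m².
T⁴ = P/(εσA) + T_w⁴ = 90.5/(0.56·5.67×10⁻⁸·1.720) + (226)⁴
    = 1.657×10⁹ + 2.609×10⁹ = 4.266×10⁹ K⁴.

T ≈ 256 K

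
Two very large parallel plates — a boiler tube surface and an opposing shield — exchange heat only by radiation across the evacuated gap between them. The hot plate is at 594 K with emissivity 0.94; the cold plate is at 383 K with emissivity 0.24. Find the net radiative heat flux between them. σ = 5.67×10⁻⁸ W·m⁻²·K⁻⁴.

q ≈ 1380 W/m²

For two infinite grey parallel plates, q = σ(T₁⁴ − T₂⁴)/(1/ε₁ + 1/ε₂ − 1).
T₁⁴ − T₂⁴ = 1.245×10¹¹ − 2.152×10¹⁰ = 1.030×10¹¹ K⁴.
1/ε₁ + 1/ε₂ − 1 = 1.064 + 4.167 − 1 = 4.230.
q = 5.67×10⁻⁸ × 1.030×10¹¹ / 4.230.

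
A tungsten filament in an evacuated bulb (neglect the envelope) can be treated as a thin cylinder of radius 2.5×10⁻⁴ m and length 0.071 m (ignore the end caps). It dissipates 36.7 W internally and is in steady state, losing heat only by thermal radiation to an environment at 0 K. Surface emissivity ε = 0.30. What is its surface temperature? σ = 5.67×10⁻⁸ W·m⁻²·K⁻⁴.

Steady state: internal power = radiated power, P = εσA T⁴.
Radiating area A = 2πrL = 1.115×10⁻⁴ m².
T⁴ = P/(εσA) = 36.7/(0.30·5.67×10⁻⁸·1.115×10⁻⁴) = 1.935×10¹³ K⁴.
T = (1.935×10¹³)^(1/4).

T ≈ 2100 K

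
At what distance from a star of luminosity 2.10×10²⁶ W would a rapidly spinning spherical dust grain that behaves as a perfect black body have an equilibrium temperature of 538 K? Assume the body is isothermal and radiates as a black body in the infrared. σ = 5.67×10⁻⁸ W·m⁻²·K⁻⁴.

d ≈ 2.97×10¹⁰ m

For an isothermal black-emitting sphere, (1−a)S·πr² = σ·4πr²·T⁴ ⇒ S = 4σT⁴/(1−a).
S = 4·5.67×10⁻⁸·(538)⁴/1.00 = 19000 W/m².
Flux falls as S = L/(4πd²), so d = √(L/(4πS)) = √(2.10×10²⁶/(4π·19000)).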